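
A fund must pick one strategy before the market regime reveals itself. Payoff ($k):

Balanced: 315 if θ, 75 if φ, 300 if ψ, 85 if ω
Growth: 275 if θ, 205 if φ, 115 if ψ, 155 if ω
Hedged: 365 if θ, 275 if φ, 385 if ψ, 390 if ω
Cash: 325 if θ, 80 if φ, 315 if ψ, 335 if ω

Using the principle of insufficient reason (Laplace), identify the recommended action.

Hedged

Row averages: Balanced=193.75, Growth=187.5, Hedged=353.75, Cash=263.75
Highest average = 353.75 → Hedged.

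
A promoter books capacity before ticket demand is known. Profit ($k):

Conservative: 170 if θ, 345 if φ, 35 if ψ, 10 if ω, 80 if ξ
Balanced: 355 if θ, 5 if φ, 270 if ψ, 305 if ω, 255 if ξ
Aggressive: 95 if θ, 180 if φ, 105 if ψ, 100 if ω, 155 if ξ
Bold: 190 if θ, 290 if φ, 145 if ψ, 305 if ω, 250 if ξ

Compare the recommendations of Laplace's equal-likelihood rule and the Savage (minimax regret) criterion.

Row averages: Conservative=128, Balanced=238, Aggressive=127, Bold=236
Highest average = 238 → Balanced.
Column bests: θ=355, φ=345, ψ=270, ω=305, ξ=255.
Conservative regrets: 185, 0, 235, 295, 175 → max 295
Balanced regrets: 0, 340, 0, 0, 0 → max 340
Aggressive regrets: 260, 165, 165, 205, 100 → max 260
Bold regrets: 165, 55, 125, 0, 5 → max 165
Smallest max regret = 165 → Bold.

laplace → Balanced; minimax regret → Bold (disagree)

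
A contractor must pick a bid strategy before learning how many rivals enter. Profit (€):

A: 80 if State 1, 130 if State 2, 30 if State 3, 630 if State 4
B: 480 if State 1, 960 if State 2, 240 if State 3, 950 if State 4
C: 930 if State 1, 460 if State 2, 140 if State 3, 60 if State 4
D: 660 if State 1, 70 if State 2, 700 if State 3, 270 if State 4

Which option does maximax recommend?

B

Row maxima: A=630, B=960, C=930, D=700
Best best-case = 960 → B.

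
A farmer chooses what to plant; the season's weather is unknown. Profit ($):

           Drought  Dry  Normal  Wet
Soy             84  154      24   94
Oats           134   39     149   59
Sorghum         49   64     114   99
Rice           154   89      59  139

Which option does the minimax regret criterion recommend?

Column bests: Drought=154, Dry=154, Normal=149, Wet=139.
Soy regrets: 70, 0, 125, 45 → max 125
Oats regrets: 20, 115, 0, 80 → max 115
Sorghum regrets: 105, 90, 35, 40 → max 105
Rice regrets: 0, 65, 90, 0 → max 90
Smallest max regret = 90 → Rice.

Rice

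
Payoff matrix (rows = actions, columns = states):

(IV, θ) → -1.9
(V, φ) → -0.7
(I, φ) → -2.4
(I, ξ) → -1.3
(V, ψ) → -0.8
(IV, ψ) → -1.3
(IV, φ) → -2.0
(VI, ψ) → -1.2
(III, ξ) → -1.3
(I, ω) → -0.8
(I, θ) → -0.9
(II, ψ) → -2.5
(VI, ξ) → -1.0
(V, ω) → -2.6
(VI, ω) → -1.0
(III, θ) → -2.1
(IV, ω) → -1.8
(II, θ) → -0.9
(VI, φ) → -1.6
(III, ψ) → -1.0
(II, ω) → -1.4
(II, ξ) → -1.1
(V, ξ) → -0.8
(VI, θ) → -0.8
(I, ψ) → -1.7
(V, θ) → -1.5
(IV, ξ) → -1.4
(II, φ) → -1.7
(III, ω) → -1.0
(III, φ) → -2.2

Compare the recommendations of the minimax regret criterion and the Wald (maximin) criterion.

minimax regret → VI; maximin → VI (agree)

Column bests: θ=-0.8, φ=-0.7, ψ=-0.8, ω=-0.8, ξ=-0.8.
I regrets: 0.1, 1.7, 0.9, 0.0, 0.5 → max 1.7
II regrets: 0.1, 1.0, 1.7, 0.6, 0.3 → max 1.7
III regrets: 1.3, 1.5, 0.2, 0.2, 0.5 → max 1.5
IV regrets: 1.1, 1.3, 0.5, 1.0, 0.6 → max 1.3
V regrets: 0.7, 0.0, 0.0, 1.8, 0.0 → max 1.8
VI regrets: 0.0, 0.9, 0.4, 0.2, 0.2 → max 0.9
Smallest max regret = 0.9 → VI.
Row minima: I=-2.4, II=-2.5, III=-2.2, IV=-2.0, V=-2.6, VI=-1.6
Best worst-case = -1.6 → VI.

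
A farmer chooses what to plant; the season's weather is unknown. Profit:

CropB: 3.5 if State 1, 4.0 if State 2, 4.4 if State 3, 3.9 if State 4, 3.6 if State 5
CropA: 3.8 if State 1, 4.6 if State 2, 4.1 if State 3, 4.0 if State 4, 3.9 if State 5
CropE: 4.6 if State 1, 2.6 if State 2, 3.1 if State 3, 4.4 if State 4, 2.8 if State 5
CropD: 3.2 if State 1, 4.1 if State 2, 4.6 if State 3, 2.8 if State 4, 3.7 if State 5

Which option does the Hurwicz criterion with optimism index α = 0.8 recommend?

CropA

CropB: 0.8·4.4 + 0.2·3.5 = 4.22
CropA: 0.8·4.6 + 0.2·3.8 = 4.44
CropE: 0.8·4.6 + 0.2·2.6 = 4.2
CropD: 0.8·4.6 + 0.2·2.8 = 4.24
Highest Hurwicz score = 4.44 → CropA.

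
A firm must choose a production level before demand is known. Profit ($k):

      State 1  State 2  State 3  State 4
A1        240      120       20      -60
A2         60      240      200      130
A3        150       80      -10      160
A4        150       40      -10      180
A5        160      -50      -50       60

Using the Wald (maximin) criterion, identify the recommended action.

A2

Row minima: A1=-60, A2=60, A3=-10, A4=-10, A5=-50
Best worst-case = 60 → A2.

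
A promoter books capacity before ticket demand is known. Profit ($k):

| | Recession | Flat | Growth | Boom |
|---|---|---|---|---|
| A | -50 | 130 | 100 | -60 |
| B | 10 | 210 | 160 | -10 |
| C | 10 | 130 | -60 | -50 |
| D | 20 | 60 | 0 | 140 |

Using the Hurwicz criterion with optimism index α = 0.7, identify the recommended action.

B

A: 0.7·130 + 0.3·(-60) = 73
B: 0.7·210 + 0.3·(-10) = 144
C: 0.7·130 + 0.3·(-60) = 73
D: 0.7·140 + 0.3·0 = 98
Highest Hurwicz score = 144 → B.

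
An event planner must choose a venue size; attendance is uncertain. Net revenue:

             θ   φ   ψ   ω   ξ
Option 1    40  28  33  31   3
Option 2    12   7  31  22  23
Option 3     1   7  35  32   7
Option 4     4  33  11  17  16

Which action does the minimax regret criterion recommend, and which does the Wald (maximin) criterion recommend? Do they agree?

minimax regret → Option 1; maximin → Option 2 (disagree)

Column bests: θ=40, φ=33, ψ=35, ω=32, ξ=23.
Option 1 regrets: 0, 5, 2, 1, 20 → max 20
Option 2 regrets: 28, 26, 4, 10, 0 → max 28
Option 3 regrets: 39, 26, 0, 0, 16 → max 39
Option 4 regrets: 36, 0, 24, 15, 7 → max 36
Smallest max regret = 20 → Option 1.
Row minima: Option 1=3, Option 2=7, Option 3=1, Option 4=4
Best worst-case = 7 → Option 2.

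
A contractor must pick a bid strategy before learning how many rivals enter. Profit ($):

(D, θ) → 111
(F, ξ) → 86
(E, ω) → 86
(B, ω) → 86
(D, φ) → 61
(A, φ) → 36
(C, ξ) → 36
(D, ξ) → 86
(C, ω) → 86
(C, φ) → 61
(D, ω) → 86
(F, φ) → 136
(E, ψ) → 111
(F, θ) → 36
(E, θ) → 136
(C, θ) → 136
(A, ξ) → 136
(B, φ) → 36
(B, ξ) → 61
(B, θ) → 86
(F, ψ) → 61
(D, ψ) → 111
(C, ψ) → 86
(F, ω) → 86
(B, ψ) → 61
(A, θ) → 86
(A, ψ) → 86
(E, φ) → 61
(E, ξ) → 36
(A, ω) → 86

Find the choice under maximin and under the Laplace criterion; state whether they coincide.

Row minima: A=36, B=36, C=36, D=61, E=36, F=36
Best worst-case = 61 → D.
Row averages: A=86, B=66, C=81, D=91, E=86, F=81
Highest average = 91 → D.

maximin → D; laplace → D (agree)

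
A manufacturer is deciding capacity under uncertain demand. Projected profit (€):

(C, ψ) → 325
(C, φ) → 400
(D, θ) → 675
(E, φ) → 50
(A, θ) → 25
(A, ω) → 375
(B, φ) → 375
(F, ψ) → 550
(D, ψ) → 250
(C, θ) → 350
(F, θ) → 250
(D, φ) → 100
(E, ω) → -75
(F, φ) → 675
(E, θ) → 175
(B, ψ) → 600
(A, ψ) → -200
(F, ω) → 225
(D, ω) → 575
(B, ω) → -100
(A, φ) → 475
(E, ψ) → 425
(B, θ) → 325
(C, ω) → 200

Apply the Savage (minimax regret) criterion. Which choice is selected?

C

Column bests: θ=675, φ=675, ψ=600, ω=575.
A regrets: 650, 200, 800, 200 → max 800
B regrets: 350, 300, 0, 675 → max 675
C regrets: 325, 275, 275, 375 → max 375
D regrets: 0, 575, 350, 0 → max 575
E regrets: 500, 625, 175, 650 → max 650
F regrets: 425, 0, 50, 350 → max 425
Smallest max regret = 375 → C.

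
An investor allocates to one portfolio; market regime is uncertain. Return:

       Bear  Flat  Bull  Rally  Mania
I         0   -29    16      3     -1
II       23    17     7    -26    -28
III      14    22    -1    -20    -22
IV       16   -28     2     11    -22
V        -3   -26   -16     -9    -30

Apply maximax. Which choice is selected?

II

Row maxima: I=16, II=23, III=22, IV=16, V=-3
Best best-case = 23 → II.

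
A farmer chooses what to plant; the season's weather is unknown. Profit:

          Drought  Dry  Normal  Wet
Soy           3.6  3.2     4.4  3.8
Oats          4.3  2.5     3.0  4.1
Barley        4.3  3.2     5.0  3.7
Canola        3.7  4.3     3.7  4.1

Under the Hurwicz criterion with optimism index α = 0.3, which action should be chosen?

Soy: 0.3·4.4 + 0.7·3.2 = 3.56
Oats: 0.3·4.3 + 0.7·2.5 = 3.04
Barley: 0.3·5.0 + 0.7·3.2 = 3.74
Canola: 0.3·4.3 + 0.7·3.7 = 3.88
Highest Hurwicz score = 3.88 → Canola.

Canola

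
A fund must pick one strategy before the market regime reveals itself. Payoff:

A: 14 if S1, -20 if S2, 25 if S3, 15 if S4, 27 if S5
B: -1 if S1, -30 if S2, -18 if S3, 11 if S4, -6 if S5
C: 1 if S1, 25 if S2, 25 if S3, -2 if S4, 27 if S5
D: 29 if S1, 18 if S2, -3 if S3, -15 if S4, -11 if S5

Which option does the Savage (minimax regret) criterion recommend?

C

Column bests: S1=29, S2=25, S3=25, S4=15, S5=27.
A regrets: 15, 45, 0, 0, 0 → max 45
B regrets: 30, 55, 43, 4, 33 → max 55
C regrets: 28, 0, 0, 17, 0 → max 28
D regrets: 0, 7, 28, 30, 38 → max 38
Smallest max regret = 28 → C.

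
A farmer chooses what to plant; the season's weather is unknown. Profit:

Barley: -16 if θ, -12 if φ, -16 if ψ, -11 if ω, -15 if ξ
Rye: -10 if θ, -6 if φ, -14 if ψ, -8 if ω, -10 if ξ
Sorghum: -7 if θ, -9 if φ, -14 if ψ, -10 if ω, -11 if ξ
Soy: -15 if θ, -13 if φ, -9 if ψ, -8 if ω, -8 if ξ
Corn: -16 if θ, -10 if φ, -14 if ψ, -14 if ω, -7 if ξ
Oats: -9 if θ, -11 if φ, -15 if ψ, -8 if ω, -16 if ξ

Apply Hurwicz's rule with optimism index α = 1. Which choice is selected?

Rye

Barley: 1·(-11) + 0·(-16) = -11
Rye: 1·(-6) + 0·(-14) = -6
Sorghum: 1·(-7) + 0·(-14) = -7
Soy: 1·(-8) + 0·(-15) = -8
Corn: 1·(-7) + 0·(-16) = -7
Oats: 1·(-8) + 0·(-16) = -8
Highest Hurwicz score = -6 → Rye.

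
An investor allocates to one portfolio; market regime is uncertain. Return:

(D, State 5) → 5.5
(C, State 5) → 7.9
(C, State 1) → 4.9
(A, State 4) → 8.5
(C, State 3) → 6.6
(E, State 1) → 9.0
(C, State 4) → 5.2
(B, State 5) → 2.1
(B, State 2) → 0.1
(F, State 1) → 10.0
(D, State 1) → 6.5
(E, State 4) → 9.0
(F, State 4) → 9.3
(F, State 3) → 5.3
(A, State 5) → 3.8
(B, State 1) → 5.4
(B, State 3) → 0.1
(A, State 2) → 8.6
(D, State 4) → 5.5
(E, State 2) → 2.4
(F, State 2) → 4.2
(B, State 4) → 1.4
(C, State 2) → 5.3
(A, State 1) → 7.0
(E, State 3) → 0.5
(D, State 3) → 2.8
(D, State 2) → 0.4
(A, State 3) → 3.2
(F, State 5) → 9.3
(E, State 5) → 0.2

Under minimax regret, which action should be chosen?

F

Column bests: State 1=10.0, State 2=8.6, State 3=6.6, State 4=9.3, State 5=9.3.
A regrets: 3.0, 0.0, 3.4, 0.8, 5.5 → max 5.5
B regrets: 4.6, 8.5, 6.5, 7.9, 7.2 → max 8.5
C regrets: 5.1, 3.3, 0.0, 4.1, 1.4 → max 5.1
D regrets: 3.5, 8.2, 3.8, 3.8, 3.8 → max 8.2
E regrets: 1.0, 6.2, 6.1, 0.3, 9.1 → max 9.1
F regrets: 0.0, 4.4, 1.3, 0.0, 0.0 → max 4.4
Smallest max regret = 4.4 → F.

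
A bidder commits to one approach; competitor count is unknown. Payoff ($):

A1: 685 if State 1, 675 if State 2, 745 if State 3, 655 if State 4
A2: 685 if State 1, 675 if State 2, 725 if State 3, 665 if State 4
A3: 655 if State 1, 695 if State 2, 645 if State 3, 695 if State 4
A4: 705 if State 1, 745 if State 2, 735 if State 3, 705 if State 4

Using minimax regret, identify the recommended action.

Column bests: State 1=705, State 2=745, State 3=745, State 4=705.
A1 regrets: 20, 70, 0, 50 → max 70
A2 regrets: 20, 70, 20, 40 → max 70
A3 regrets: 50, 50, 100, 10 → max 100
A4 regrets: 0, 0, 10, 0 → max 10
Smallest max regret = 10 → A4.

A4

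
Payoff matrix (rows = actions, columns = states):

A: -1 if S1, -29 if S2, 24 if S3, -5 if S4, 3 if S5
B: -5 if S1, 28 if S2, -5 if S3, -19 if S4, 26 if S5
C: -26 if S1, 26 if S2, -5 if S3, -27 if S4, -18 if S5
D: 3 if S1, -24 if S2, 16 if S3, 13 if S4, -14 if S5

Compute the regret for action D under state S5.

Best payoff under S5 is 26.
Regret = 26 − (-14) = 40.

40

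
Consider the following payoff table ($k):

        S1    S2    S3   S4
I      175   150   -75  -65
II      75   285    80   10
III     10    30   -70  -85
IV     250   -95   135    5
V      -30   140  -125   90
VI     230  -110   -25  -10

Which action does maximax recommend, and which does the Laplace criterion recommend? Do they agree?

maximax → II; laplace → II (agree)

Row maxima: I=175, II=285, III=30, IV=250, V=140, VI=230
Best best-case = 285 → II.
Row averages: I=46.25, II=112.5, III=-28.75, IV=73.75, V=18.75, VI=21.25
Highest average = 112.5 → II.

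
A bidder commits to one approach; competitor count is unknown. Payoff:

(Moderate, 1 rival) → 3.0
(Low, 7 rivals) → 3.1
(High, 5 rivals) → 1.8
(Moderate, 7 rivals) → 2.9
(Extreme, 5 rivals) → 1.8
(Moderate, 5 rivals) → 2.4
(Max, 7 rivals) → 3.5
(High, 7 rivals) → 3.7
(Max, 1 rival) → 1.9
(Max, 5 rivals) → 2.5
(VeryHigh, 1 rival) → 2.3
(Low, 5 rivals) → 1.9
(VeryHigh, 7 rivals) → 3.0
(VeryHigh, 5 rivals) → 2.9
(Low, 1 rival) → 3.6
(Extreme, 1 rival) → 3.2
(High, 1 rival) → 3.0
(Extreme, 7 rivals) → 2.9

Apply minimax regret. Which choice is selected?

Column bests: 1 rival=3.6, 5 rivals=2.9, 7 rivals=3.7.
Low regrets: 0.0, 1.0, 0.6 → max 1.0
Moderate regrets: 0.6, 0.5, 0.8 → max 0.8
High regrets: 0.6, 1.1, 0.0 → max 1.1
VeryHigh regrets: 1.3, 0.0, 0.7 → max 1.3
Extreme regrets: 0.4, 1.1, 0.8 → max 1.1
Max regrets: 1.7, 0.4, 0.2 → max 1.7
Smallest max regret = 0.8 → Moderate.

Moderate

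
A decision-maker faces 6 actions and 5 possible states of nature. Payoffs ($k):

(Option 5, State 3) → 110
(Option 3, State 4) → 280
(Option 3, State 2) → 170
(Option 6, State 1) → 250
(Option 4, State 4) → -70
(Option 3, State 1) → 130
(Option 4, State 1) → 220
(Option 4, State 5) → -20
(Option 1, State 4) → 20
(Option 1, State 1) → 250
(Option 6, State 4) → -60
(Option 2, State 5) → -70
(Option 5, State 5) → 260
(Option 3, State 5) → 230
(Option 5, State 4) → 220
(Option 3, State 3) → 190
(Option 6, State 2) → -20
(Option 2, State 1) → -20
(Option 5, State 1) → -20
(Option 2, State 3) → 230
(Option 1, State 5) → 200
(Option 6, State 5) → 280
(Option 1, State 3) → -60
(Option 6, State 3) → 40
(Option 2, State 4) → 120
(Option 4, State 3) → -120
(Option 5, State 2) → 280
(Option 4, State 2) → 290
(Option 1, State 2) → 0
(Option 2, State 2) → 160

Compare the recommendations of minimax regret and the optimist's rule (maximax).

minimax regret → Option 3; maximax → Option 4 (disagree)

Column bests: State 1=250, State 2=290, State 3=230, State 4=280, State 5=280.
Option 1 regrets: 0, 290, 290, 260, 80 → max 290
Option 2 regrets: 270, 130, 0, 160, 350 → max 350
Option 3 regrets: 120, 120, 40, 0, 50 → max 120
Option 4 regrets: 30, 0, 350, 350, 300 → max 350
Option 5 regrets: 270, 10, 120, 60, 20 → max 270
Option 6 regrets: 0, 310, 190, 340, 0 → max 340
Smallest max regret = 120 → Option 3.
Row maxima: Option 1=250, Option 2=230, Option 3=280, Option 4=290, Option 5=280, Option 6=280
Best best-case = 290 → Option 4.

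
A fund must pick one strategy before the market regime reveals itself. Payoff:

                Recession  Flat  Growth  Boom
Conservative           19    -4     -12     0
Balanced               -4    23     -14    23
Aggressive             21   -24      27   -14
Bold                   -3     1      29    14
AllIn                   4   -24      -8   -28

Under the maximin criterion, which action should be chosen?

Row minima: Conservative=-12, Balanced=-14, Aggressive=-24, Bold=-3, AllIn=-28
Best worst-case = -3 → Bold.

Bold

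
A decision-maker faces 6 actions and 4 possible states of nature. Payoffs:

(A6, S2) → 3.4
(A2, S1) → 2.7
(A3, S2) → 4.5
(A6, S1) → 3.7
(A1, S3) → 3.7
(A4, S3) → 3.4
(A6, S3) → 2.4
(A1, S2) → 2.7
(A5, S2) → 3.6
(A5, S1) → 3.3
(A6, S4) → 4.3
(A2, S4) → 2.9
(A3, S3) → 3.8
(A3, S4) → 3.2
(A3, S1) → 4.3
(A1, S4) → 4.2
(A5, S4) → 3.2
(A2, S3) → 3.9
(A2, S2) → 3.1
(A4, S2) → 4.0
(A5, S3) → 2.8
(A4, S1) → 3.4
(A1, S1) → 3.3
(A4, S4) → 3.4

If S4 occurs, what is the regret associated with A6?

Best payoff under S4 is 4.3.
Regret = 4.3 − 4.3 = 0.0.

0.0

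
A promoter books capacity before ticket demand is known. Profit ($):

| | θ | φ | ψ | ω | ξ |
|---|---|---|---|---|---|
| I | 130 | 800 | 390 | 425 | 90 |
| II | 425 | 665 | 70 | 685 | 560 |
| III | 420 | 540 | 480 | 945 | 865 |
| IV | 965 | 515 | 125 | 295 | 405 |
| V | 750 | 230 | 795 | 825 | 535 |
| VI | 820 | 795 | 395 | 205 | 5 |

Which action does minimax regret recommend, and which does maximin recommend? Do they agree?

minimax regret → III; maximin → III (agree)

Column bests: θ=965, φ=800, ψ=795, ω=945, ξ=865.
I regrets: 835, 0, 405, 520, 775 → max 835
II regrets: 540, 135, 725, 260, 305 → max 725
III regrets: 545, 260, 315, 0, 0 → max 545
IV regrets: 0, 285, 670, 650, 460 → max 670
V regrets: 215, 570, 0, 120, 330 → max 570
VI regrets: 145, 5, 400, 740, 860 → max 860
Smallest max regret = 545 → III.
Row minima: I=90, II=70, III=420, IV=125, V=230, VI=5
Best worst-case = 420 → III.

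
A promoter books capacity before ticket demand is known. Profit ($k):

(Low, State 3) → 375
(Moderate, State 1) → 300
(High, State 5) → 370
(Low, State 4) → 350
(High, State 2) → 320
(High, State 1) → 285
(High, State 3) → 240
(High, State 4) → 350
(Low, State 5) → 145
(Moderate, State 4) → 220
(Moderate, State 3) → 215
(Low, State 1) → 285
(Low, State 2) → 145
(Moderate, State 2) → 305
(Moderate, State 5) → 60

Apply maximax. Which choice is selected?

Low

Row maxima: Low=375, Moderate=305, High=370
Best best-case = 375 → Low.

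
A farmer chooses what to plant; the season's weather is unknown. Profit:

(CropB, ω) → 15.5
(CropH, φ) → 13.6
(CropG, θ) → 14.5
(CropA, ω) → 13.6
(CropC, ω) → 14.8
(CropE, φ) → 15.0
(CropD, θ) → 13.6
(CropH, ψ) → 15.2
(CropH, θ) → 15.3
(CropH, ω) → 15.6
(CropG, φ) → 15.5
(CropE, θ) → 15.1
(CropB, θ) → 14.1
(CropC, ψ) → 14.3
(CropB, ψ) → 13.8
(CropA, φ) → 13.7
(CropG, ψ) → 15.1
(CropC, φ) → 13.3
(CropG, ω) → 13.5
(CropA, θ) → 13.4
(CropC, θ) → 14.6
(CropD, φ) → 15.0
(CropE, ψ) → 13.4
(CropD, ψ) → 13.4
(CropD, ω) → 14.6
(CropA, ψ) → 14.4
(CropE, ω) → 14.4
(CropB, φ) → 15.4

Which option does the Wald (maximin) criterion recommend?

Row minima: CropA=13.4, CropG=13.5, CropC=13.3, CropD=13.4, CropB=13.8, CropH=13.6, CropE=13.4
Best worst-case = 13.8 → CropB.

CropB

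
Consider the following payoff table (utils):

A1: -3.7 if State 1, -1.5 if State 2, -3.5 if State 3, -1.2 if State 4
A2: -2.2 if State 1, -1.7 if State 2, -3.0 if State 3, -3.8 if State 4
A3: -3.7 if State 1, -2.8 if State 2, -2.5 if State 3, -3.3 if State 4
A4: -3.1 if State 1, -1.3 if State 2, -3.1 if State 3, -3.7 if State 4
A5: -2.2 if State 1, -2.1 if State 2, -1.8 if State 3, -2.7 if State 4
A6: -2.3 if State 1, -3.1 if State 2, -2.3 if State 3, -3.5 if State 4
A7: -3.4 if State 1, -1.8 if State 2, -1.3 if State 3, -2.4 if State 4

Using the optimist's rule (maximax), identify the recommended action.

A1

Row maxima: A1=-1.2, A2=-1.7, A3=-2.5, A4=-1.3, A5=-1.8, A6=-2.3, A7=-1.3
Best best-case = -1.2 → A1.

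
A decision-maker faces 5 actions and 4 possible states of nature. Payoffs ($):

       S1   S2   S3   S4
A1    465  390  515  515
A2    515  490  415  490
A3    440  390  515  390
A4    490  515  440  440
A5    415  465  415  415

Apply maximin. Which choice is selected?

A4

Row minima: A1=390, A2=415, A3=390, A4=440, A5=415
Best worst-case = 440 → A4.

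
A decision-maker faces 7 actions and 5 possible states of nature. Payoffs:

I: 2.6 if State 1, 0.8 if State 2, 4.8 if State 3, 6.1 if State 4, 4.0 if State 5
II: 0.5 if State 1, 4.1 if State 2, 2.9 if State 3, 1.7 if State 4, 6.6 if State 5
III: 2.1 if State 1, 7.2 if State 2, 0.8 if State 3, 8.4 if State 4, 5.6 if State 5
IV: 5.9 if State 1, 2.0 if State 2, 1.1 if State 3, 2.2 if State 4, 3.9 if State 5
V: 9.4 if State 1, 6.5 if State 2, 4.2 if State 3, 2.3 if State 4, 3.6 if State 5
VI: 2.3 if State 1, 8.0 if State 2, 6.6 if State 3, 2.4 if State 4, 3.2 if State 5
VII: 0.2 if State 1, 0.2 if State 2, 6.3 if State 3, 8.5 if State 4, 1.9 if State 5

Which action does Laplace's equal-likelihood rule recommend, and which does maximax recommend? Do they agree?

laplace → V; maximax → V (agree)

Row averages: I=3.66, II=3.16, III=4.82, IV=3.02, V=5.2, VI=4.5, VII=3.42
Highest average = 5.2 → V.
Row maxima: I=6.1, II=6.6, III=8.4, IV=5.9, V=9.4, VI=8.0, VII=8.5
Best best-case = 9.4 → V.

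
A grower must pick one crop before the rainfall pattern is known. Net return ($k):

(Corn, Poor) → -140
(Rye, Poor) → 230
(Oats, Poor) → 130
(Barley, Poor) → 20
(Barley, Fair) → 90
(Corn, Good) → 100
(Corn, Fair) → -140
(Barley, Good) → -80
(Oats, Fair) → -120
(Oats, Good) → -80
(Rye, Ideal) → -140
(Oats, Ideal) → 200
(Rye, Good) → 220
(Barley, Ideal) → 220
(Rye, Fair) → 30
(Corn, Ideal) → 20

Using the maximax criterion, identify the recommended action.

Rye

Row maxima: Rye=230, Corn=100, Oats=200, Barley=220
Best best-case = 230 → Rye.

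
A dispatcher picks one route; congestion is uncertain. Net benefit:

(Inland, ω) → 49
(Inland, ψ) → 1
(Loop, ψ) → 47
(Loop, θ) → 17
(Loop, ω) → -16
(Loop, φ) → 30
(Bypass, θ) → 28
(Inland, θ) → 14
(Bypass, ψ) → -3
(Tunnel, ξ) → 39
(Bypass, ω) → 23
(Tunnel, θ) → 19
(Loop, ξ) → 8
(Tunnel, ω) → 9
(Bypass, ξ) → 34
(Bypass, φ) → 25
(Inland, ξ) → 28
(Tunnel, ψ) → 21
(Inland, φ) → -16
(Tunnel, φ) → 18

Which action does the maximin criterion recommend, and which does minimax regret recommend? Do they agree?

maximin → Tunnel; minimax regret → Tunnel (agree)

Row minima: Bypass=-3, Loop=-16, Inland=-16, Tunnel=9
Best worst-case = 9 → Tunnel.
Column bests: θ=28, φ=30, ψ=47, ω=49, ξ=39.
Bypass regrets: 0, 5, 50, 26, 5 → max 50
Loop regrets: 11, 0, 0, 65, 31 → max 65
Inland regrets: 14, 46, 46, 0, 11 → max 46
Tunnel regrets: 9, 12, 26, 40, 0 → max 40
Smallest max regret = 40 → Tunnel.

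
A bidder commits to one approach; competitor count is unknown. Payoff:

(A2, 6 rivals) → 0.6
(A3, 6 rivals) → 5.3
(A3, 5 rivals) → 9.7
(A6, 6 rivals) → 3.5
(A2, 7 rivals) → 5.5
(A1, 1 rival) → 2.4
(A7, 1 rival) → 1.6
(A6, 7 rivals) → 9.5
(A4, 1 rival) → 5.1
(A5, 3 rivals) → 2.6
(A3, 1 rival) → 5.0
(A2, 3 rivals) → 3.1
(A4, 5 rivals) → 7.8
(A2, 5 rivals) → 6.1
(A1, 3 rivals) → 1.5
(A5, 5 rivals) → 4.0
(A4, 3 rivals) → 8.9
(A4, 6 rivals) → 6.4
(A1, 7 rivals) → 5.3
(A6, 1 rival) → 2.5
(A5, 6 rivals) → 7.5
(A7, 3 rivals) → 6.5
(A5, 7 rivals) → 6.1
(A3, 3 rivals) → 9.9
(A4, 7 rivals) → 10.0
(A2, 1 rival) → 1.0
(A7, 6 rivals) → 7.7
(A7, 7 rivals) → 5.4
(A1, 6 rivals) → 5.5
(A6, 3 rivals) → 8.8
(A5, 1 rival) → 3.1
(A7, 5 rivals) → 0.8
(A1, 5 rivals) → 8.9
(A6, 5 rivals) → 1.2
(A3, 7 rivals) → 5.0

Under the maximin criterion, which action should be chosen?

A4

Row minima: A1=1.5, A2=0.6, A3=5.0, A4=5.1, A5=2.6, A6=1.2, A7=0.8
Best worst-case = 5.1 → A4.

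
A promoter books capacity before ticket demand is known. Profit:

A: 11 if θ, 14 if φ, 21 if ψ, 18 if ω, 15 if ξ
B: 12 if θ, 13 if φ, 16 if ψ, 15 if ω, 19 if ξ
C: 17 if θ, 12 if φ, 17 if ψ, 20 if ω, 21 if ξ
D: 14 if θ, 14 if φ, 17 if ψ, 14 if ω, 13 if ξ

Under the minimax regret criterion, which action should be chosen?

C

Column bests: θ=17, φ=14, ψ=21, ω=20, ξ=21.
A regrets: 6, 0, 0, 2, 6 → max 6
B regrets: 5, 1, 5, 5, 2 → max 5
C regrets: 0, 2, 4, 0, 0 → max 4
D regrets: 3, 0, 4, 6, 8 → max 8
Smallest max regret = 4 → C.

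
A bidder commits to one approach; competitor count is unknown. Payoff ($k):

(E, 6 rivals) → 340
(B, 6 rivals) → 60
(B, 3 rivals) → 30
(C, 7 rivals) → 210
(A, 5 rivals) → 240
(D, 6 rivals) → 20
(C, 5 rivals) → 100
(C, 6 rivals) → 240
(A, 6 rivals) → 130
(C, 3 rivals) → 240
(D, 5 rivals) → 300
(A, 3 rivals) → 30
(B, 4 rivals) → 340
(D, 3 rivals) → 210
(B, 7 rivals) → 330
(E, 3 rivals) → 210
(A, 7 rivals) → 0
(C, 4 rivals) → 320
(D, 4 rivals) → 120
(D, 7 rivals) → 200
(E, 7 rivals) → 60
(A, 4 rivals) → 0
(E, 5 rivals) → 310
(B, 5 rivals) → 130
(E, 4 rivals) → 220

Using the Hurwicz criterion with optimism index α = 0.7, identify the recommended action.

E

A: 0.7·240 + 0.3·0 = 168
B: 0.7·340 + 0.3·30 = 247
C: 0.7·320 + 0.3·100 = 254
D: 0.7·300 + 0.3·20 = 216
E: 0.7·340 + 0.3·60 = 256
Highest Hurwicz score = 256 → E.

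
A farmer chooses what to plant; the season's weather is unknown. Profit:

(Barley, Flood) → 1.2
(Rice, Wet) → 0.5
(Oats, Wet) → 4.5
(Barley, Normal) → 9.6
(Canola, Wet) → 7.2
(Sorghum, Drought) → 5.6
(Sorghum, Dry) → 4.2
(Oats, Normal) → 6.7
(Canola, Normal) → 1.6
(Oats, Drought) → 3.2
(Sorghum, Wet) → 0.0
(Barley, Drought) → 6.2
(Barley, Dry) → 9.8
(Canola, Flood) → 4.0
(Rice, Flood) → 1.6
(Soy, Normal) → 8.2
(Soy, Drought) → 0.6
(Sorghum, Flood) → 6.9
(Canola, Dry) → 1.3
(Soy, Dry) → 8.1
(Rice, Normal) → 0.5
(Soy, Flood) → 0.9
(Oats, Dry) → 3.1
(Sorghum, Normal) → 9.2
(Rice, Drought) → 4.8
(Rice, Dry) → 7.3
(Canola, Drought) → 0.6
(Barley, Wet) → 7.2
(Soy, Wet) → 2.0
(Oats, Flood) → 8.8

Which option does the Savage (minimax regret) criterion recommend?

Column bests: Drought=6.2, Dry=9.8, Normal=9.6, Wet=7.2, Flood=8.8.
Canola regrets: 5.6, 8.5, 8.0, 0.0, 4.8 → max 8.5
Soy regrets: 5.6, 1.7, 1.4, 5.2, 7.9 → max 7.9
Rice regrets: 1.4, 2.5, 9.1, 6.7, 7.2 → max 9.1
Oats regrets: 3.0, 6.7, 2.9, 2.7, 0.0 → max 6.7
Sorghum regrets: 0.6, 5.6, 0.4, 7.2, 1.9 → max 7.2
Barley regrets: 0.0, 0.0, 0.0, 0.0, 7.6 → max 7.6
Smallest max regret = 6.7 → Oats.

Oats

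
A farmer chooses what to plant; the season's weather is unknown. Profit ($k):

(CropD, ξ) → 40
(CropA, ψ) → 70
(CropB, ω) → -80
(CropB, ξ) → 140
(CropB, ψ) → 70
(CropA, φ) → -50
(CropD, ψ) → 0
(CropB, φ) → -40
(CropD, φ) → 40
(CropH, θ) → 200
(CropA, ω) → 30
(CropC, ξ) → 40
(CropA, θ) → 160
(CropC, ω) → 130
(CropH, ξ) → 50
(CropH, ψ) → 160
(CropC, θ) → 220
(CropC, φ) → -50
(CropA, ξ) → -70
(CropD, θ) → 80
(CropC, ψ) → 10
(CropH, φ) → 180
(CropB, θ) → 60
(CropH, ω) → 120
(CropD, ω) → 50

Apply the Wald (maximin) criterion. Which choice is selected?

Row minima: CropH=50, CropB=-80, CropC=-50, CropA=-70, CropD=0
Best worst-case = 50 → CropH.

CropH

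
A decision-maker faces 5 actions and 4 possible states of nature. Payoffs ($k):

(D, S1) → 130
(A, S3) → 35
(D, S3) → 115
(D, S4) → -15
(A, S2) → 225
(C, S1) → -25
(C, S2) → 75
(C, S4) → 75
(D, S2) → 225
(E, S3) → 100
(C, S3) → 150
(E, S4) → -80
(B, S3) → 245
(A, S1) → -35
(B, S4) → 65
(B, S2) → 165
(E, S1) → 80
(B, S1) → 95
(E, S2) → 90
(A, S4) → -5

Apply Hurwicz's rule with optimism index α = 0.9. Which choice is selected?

A: 0.9·225 + 0.1·(-35) = 199
B: 0.9·245 + 0.1·65 = 227
C: 0.9·150 + 0.1·(-25) = 132.5
D: 0.9·225 + 0.1·(-15) = 201
E: 0.9·100 + 0.1·(-80) = 82
Highest Hurwicz score = 227 → B.

B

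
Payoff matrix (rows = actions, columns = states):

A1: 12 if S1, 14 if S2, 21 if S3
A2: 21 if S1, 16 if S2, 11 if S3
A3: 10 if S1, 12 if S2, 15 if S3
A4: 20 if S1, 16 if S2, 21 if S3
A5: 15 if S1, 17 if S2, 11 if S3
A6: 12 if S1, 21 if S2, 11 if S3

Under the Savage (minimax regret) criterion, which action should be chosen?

Column bests: S1=21, S2=21, S3=21.
A1 regrets: 9, 7, 0 → max 9
A2 regrets: 0, 5, 10 → max 10
A3 regrets: 11, 9, 6 → max 11
A4 regrets: 1, 5, 0 → max 5
A5 regrets: 6, 4, 10 → max 10
A6 regrets: 9, 0, 10 → max 10
Smallest max regret = 5 → A4.

A4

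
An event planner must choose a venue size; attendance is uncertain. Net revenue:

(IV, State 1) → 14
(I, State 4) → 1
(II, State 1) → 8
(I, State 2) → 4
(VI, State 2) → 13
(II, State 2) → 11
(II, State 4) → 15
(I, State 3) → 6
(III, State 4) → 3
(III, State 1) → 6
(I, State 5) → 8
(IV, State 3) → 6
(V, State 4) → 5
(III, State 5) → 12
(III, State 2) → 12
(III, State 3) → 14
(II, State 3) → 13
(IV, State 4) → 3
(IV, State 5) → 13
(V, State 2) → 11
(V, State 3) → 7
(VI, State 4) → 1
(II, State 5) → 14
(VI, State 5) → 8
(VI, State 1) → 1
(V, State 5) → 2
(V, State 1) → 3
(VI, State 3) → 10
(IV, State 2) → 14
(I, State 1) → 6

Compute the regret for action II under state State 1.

Best payoff under State 1 is 14.
Regret = 14 − 8 = 6.

6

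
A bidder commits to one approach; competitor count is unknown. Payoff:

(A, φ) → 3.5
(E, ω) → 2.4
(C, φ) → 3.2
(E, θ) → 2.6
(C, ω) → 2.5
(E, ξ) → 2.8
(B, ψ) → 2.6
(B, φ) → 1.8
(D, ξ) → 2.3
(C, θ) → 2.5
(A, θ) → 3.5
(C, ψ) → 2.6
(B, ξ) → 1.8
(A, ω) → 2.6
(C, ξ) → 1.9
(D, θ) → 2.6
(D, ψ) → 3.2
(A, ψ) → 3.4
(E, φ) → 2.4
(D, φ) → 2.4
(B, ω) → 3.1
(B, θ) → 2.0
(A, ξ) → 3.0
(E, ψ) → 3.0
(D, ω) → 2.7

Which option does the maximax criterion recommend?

Row maxima: A=3.5, B=3.1, C=3.2, D=3.2, E=3.0
Best best-case = 3.5 → A.

A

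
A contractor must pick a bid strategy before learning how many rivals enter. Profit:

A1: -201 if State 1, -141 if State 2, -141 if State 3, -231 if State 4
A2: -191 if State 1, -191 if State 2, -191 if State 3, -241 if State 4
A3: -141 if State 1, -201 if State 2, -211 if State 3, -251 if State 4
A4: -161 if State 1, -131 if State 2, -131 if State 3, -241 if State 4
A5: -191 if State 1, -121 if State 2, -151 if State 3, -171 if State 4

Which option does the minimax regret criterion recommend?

A5

Column bests: State 1=-141, State 2=-121, State 3=-131, State 4=-171.
A1 regrets: 60, 20, 10, 60 → max 60
A2 regrets: 50, 70, 60, 70 → max 70
A3 regrets: 0, 80, 80, 80 → max 80
A4 regrets: 20, 10, 0, 70 → max 70
A5 regrets: 50, 0, 20, 0 → max 50
Smallest max regret = 50 → A5.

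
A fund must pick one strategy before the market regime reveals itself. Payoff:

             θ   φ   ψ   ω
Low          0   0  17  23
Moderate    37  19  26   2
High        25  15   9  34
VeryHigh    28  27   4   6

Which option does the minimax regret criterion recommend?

High

Column bests: θ=37, φ=27, ψ=26, ω=34.
Low regrets: 37, 27, 9, 11 → max 37
Moderate regrets: 0, 8, 0, 32 → max 32
High regrets: 12, 12, 17, 0 → max 17
VeryHigh regrets: 9, 0, 22, 28 → max 28
Smallest max regret = 17 → High.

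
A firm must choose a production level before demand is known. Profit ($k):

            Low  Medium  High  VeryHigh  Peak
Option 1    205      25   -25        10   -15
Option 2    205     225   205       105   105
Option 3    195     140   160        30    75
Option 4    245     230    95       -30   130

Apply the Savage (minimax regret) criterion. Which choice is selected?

Column bests: Low=245, Medium=230, High=205, VeryHigh=105, Peak=130.
Option 1 regrets: 40, 205, 230, 95, 145 → max 230
Option 2 regrets: 40, 5, 0, 0, 25 → max 40
Option 3 regrets: 50, 90, 45, 75, 55 → max 90
Option 4 regrets: 0, 0, 110, 135, 0 → max 135
Smallest max regret = 40 → Option 2.

Option 2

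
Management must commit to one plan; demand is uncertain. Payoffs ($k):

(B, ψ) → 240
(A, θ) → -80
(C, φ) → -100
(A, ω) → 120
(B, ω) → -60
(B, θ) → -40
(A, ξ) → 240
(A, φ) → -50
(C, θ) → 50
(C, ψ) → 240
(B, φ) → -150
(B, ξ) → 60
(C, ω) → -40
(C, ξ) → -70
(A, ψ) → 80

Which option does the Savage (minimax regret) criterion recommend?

Column bests: θ=50, φ=-50, ψ=240, ω=120, ξ=240.
A regrets: 130, 0, 160, 0, 0 → max 160
B regrets: 90, 100, 0, 180, 180 → max 180
C regrets: 0, 50, 0, 160, 310 → max 310
Smallest max regret = 160 → A.

A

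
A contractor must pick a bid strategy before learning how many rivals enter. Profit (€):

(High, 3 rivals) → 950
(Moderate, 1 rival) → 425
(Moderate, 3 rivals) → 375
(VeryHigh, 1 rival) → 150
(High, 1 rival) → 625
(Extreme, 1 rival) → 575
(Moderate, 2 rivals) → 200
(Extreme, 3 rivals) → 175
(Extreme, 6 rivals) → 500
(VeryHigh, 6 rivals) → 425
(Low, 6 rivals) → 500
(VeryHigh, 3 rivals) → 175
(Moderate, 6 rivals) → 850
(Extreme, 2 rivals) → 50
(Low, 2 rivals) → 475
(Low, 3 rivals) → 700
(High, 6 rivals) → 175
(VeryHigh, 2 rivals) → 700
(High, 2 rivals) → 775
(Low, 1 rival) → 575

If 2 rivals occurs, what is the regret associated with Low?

Best payoff under 2 rivals is 775.
Regret = 775 − 475 = 300.

300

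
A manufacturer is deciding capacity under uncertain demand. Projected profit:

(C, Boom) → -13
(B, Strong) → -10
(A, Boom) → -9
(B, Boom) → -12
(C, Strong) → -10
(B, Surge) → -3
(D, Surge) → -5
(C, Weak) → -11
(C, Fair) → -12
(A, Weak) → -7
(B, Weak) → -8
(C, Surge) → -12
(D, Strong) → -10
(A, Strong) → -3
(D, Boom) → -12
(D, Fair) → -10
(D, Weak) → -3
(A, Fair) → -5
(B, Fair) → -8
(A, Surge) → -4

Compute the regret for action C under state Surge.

Best payoff under Surge is -3.
Regret = -3 − (-12) = 9.

9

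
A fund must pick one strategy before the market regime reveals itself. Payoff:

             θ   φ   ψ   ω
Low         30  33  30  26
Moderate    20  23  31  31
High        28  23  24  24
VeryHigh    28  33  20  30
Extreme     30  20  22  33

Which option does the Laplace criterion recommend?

Low

Row averages: Low=29.75, Moderate=26.25, High=24.75, VeryHigh=27.75, Extreme=26.25
Highest average = 29.75 → Low.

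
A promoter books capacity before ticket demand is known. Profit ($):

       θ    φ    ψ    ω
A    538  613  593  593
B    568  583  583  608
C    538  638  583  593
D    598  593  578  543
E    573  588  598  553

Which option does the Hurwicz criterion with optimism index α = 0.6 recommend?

C

A: 0.6·613 + 0.4·538 = 583
B: 0.6·608 + 0.4·568 = 592
C: 0.6·638 + 0.4·538 = 598
D: 0.6·598 + 0.4·543 = 576
E: 0.6·598 + 0.4·553 = 580
Highest Hurwicz score = 598 → C.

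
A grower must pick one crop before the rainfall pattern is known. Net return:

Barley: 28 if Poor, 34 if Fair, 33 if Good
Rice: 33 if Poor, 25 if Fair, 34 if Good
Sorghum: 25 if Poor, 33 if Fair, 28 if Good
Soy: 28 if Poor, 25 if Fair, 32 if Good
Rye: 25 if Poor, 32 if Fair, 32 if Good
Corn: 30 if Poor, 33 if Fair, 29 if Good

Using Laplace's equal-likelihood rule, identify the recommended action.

Row averages: Barley=95/3, Rice=92/3, Sorghum=86/3, Soy=85/3, Rye=89/3, Corn=92/3
Highest average = 95/3 → Barley.

Barley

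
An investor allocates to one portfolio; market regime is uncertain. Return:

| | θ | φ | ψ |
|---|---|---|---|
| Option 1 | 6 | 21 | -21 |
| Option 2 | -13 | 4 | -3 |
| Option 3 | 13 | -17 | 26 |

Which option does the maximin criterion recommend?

Row minima: Option 1=-21, Option 2=-13, Option 3=-17
Best worst-case = -13 → Option 2.

Option 2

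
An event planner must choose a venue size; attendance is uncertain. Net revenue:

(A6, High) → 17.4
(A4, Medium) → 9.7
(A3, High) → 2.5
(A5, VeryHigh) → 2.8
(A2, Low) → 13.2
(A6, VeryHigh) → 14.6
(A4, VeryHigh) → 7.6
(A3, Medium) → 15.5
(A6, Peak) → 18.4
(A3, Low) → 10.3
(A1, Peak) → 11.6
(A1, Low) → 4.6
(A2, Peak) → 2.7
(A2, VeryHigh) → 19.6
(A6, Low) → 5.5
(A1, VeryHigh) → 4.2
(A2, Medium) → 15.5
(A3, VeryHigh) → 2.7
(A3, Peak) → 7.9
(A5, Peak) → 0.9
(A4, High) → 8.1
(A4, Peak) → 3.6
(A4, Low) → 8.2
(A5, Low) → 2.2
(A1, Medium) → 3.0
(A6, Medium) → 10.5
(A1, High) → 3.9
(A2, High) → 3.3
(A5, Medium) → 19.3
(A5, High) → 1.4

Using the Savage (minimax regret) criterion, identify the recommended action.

A6

Column bests: Low=13.2, Medium=19.3, High=17.4, VeryHigh=19.6, Peak=18.4.
A1 regrets: 8.6, 16.3, 13.5, 15.4, 6.8 → max 16.3
A2 regrets: 0.0, 3.8, 14.1, 0.0, 15.7 → max 15.7
A3 regrets: 2.9, 3.8, 14.9, 16.9, 10.5 → max 16.9
A4 regrets: 5.0, 9.6, 9.3, 12.0, 14.8 → max 14.8
A5 regrets: 11.0, 0.0, 16.0, 16.8, 17.5 → max 17.5
A6 regrets: 7.7, 8.8, 0.0, 5.0, 0.0 → max 8.8
Smallest max regret = 8.8 → A6.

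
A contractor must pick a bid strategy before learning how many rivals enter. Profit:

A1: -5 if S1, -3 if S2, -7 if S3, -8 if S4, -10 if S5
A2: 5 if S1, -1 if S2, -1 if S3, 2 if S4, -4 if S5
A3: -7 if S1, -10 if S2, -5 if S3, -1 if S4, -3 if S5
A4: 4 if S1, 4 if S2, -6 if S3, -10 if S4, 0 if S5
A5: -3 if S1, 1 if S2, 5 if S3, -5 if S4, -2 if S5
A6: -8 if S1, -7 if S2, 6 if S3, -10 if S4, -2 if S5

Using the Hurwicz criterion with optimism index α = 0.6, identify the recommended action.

A2

A1: 0.6·(-3) + 0.4·(-10) = -5.8
A2: 0.6·5 + 0.4·(-4) = 1.4
A3: 0.6·(-1) + 0.4·(-10) = -4.6
A4: 0.6·4 + 0.4·(-10) = -1.6
A5: 0.6·5 + 0.4·(-5) = 1
A6: 0.6·6 + 0.4·(-10) = -0.4
Highest Hurwicz score = 1.4 → A2.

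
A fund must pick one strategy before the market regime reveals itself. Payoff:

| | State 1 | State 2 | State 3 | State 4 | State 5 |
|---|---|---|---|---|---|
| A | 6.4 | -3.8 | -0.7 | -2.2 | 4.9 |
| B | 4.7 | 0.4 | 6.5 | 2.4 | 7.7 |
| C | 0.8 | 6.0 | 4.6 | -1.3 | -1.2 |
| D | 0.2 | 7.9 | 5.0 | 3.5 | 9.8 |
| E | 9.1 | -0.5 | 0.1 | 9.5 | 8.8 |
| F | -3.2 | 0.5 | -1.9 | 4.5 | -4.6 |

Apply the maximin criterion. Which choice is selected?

Row minima: A=-3.8, B=0.4, C=-1.3, D=0.2, E=-0.5, F=-4.6
Best worst-case = 0.4 → B.

B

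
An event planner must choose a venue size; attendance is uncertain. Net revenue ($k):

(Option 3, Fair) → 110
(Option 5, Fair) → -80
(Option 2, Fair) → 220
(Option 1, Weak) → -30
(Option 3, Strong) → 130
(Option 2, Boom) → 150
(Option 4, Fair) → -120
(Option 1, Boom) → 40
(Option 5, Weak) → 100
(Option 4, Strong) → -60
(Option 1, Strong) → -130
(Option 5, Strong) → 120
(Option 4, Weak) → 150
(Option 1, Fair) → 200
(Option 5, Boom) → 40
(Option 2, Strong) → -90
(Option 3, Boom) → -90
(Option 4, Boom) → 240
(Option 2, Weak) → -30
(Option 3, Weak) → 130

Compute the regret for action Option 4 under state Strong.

Best payoff under Strong is 130.
Regret = 130 − (-60) = 190.

190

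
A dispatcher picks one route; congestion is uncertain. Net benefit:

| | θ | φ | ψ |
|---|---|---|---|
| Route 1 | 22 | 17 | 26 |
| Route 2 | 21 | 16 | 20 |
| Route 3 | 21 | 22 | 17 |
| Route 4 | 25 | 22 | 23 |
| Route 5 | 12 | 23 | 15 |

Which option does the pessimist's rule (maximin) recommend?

Route 4

Row minima: Route 1=17, Route 2=16, Route 3=17, Route 4=22, Route 5=12
Best worst-case = 22 → Route 4.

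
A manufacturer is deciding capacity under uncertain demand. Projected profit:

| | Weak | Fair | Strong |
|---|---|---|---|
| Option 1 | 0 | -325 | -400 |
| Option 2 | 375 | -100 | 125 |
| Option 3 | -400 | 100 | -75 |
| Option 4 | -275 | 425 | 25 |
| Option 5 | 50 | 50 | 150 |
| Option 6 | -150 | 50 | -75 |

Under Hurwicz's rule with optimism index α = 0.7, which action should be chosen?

Option 2

Option 1: 0.7·0 + 0.3·(-400) = -120
Option 2: 0.7·375 + 0.3·(-100) = 232.5
Option 3: 0.7·100 + 0.3·(-400) = -50
Option 4: 0.7·425 + 0.3·(-275) = 215
Option 5: 0.7·150 + 0.3·50 = 120
Option 6: 0.7·50 + 0.3·(-150) = -10
Highest Hurwicz score = 232.5 → Option 2.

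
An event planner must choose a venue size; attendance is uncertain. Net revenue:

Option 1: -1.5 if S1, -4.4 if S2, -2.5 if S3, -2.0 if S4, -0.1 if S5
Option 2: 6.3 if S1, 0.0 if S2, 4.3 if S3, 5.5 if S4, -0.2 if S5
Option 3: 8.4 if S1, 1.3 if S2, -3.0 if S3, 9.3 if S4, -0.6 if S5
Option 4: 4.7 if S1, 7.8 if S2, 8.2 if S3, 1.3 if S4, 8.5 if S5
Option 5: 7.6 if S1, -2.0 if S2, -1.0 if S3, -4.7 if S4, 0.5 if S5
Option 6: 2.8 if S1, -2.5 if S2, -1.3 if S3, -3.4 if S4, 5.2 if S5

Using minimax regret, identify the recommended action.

Option 4

Column bests: S1=8.4, S2=7.8, S3=8.2, S4=9.3, S5=8.5.
Option 1 regrets: 9.9, 12.2, 10.7, 11.3, 8.6 → max 12.2
Option 2 regrets: 2.1, 7.8, 3.9, 3.8, 8.7 → max 8.7
Option 3 regrets: 0.0, 6.5, 11.2, 0.0, 9.1 → max 11.2
Option 4 regrets: 3.7, 0.0, 0.0, 8.0, 0.0 → max 8.0
Option 5 regrets: 0.8, 9.8, 9.2, 14.0, 8.0 → max 14.0
Option 6 regrets: 5.6, 10.3, 9.5, 12.7, 3.3 → max 12.7
Smallest max regret = 8.0 → Option 4.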